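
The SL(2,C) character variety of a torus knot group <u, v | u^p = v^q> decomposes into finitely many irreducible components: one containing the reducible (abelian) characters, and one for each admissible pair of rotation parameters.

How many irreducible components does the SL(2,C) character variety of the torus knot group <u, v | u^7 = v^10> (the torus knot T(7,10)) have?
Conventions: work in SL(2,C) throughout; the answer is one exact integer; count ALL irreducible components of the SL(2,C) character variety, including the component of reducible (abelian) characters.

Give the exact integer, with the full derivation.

28

In the torus knot group T(7,10), u^7 = v^10 is central, so an irreducible representation sends it to +I or -I (Schur).
This locks tr(u) to 2*cos(pi*alpha/7), alpha in 1..6, and tr(v) to 2*cos(pi*beta/10), beta in 1..9, on each component of irreducible characters.
u^7 = (-1)^alpha I and v^10 = (-1)^beta I must agree, so alpha and beta have equal parity.
count pairs: odd alpha (3 choices) x odd beta (5), plus even alpha (3) x even beta (4): 3*5 + 3*4 = 27.
That is 27 components of irreducible characters, and with the reducible (abelian) component the total is 28.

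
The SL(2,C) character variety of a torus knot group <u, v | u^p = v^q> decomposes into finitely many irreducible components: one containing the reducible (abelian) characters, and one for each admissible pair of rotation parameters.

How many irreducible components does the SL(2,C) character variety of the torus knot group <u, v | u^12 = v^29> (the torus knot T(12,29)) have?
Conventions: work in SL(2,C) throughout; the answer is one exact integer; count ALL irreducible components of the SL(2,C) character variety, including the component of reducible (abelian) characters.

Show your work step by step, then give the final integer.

For T(12,29): irreducibility forces the central element u^12 = v^29 to one of +I, -I.
On an irreducible component, tr(u) is locked at 2*cos(pi*alpha/12) for some alpha in 1..11, and tr(v) at 2*cos(pi*beta/29) for some beta in 1..28.
u^12 = (-1)^alpha I and v^29 = (-1)^beta I must agree, so alpha and beta have equal parity.
Enumerate parity-matched pairs: 6*14 odd-odd plus 5*14 even-even gives 154.
Total: 154 irreducible-character components + 1 reducible (abelian) component = 155.

155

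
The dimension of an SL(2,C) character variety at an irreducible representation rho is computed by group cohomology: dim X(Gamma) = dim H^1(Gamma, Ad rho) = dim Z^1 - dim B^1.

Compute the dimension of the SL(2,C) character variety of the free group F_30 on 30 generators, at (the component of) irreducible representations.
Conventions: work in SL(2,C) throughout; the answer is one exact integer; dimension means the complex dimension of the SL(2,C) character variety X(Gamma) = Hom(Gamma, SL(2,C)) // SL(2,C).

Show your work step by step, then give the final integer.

Gamma = F_30 has 30 generators and no relators.
So Z^1 = (sl_2)^30 in full: dim Z^1 = 90.
At an irreducible rho the centralizer of the image in sl_2 is 0, so the coboundary map sl_2 -> Z^1 is injective: dim B^1 = 3.
dim H^1 = 90 - 3 = 87, which is dim X.

87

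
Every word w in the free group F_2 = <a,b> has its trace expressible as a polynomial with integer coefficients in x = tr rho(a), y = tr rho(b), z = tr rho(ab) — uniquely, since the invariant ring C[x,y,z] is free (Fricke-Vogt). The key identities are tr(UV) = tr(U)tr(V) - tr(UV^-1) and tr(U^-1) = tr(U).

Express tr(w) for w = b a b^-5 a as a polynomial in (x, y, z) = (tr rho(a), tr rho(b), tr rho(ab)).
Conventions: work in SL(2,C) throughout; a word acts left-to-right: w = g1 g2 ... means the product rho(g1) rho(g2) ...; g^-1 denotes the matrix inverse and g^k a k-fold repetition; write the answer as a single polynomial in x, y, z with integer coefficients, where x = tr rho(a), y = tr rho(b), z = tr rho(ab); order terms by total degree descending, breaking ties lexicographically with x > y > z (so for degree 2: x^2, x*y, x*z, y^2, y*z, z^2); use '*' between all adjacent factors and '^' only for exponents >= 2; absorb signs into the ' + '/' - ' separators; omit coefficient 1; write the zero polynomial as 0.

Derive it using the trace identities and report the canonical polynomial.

x*y^5*z - y^6 - y^4*z^2 - 4*x*y^3*z + 6*y^4 + 3*y^2*z^2 + 3*x*y*z - 9*y^2 - z^2 + 2

tr(a b a) = tr(a)*tr(b a) - tr(b) = x*z - y
tr(a b a b) = tr(a b)*tr(a b) - tr(1) = z^2 - 2
tr(b^-1 a b a) = tr(a b a)*tr(b) - tr(a b a b) = x*y*z - y^2 - z^2 + 2
tr(a b a b^-2) = tr(b^-1 a b a)*tr(b) - tr(b^-1 a b a b) = x*y^2*z - y^3 - y*z^2 - x*z + 3*y
tr(b^-2 a b a b^-1) = tr(a b a b^-2)*tr(b) - tr(a b a b^-1) = x*y^3*z - y^4 - y^2*z^2 - 2*x*y*z + 4*y^2 + z^2 - 2
tr(b^-2 a b a b^-2) = tr(b^-2 a b a b^-1)*tr(b) - tr(b^-2 a b a) = x*y^4*z - y^5 - y^3*z^2 - 3*x*y^2*z + 5*y^3 + 2*y*z^2 + x*z - 5*y
tr(b a b^-5 a) = tr(b^-2 a b a b^-2)*tr(b) - tr(b^-2 a b a b^-1) = x*y^5*z - y^6 - y^4*z^2 - 4*x*y^3*z + 6*y^4 + 3*y^2*z^2 + 3*x*y*z - 9*y^2 - z^2 + 2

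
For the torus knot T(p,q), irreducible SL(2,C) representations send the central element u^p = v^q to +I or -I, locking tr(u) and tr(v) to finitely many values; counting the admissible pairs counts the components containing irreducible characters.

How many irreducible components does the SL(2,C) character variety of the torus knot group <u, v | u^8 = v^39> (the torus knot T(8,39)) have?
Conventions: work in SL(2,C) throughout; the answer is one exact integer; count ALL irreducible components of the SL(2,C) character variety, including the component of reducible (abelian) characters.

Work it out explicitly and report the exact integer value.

134

For T(8,39): irreducibility forces the central element u^8 = v^39 to one of +I, -I.
This locks tr(u) to 2*cos(pi*alpha/8), alpha in 1..7, and tr(v) to 2*cos(pi*beta/39), beta in 1..38, on each component of irreducible characters.
Consistency of u^8 = (-1)^alpha I with v^39 = (-1)^beta I forces alpha = beta (mod 2).
Enumerate parity-matched pairs: 4*19 odd-odd plus 3*19 even-even gives 133.
Total: 133 irreducible-character components + 1 reducible (abelian) component = 134.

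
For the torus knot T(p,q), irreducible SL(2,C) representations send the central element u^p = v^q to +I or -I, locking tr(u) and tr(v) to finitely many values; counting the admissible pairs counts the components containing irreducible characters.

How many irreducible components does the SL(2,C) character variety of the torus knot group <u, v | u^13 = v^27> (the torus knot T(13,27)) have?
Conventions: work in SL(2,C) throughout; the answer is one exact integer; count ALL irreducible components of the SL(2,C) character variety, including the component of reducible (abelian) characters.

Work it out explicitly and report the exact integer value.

Gamma = < u, v | u^13 = v^27 > (torus knot T(13,27)); the central element u^13 = v^27 acts as +I or -I in any irreducible SL(2,C) representation.
So on each irreducible component the traces are pinned: tr(u) = 2*cos(pi*alpha/13) with 1 <= alpha <= 12, tr(v) = 2*cos(pi*beta/27) with 1 <= beta <= 26.
Consistency of u^13 = (-1)^alpha I with v^27 = (-1)^beta I forces alpha = beta (mod 2).
Enumerate parity-matched pairs: 6*13 odd-odd plus 6*13 even-even gives 156.
That is 156 components of irreducible characters, and with the reducible (abelian) component the total is 157.

157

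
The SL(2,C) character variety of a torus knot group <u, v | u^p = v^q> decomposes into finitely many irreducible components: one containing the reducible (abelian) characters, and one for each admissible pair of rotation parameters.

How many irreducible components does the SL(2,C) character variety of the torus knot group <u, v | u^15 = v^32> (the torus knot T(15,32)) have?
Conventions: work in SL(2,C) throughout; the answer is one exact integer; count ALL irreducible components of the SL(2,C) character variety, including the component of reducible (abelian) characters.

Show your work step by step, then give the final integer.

In the torus knot group T(15,32), u^15 = v^32 is central, so an irreducible representation sends it to +I or -I (Schur).
This locks tr(u) to 2*cos(pi*alpha/15), alpha in 1..14, and tr(v) to 2*cos(pi*beta/32), beta in 1..31, on each component of irreducible characters.
The two central values (-1)^alpha I and (-1)^beta I must be the same matrix, so alpha and beta share a parity.
Enumerate parity-matched pairs: 7*16 odd-odd plus 7*15 even-even gives 217.
components with irreducible characters: 217; plus the single component of reducible (abelian) characters: total 218.

218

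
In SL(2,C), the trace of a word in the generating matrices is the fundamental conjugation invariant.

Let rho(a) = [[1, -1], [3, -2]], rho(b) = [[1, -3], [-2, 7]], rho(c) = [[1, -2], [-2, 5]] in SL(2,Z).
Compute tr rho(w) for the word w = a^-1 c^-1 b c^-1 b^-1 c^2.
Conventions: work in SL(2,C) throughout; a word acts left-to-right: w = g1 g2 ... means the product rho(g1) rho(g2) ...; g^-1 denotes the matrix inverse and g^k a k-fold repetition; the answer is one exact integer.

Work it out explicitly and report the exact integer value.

-25

rho(a^-1) = [[-2, 1], [-3, 1]]
... * rho(c^-1) = [[5, 2], [2, 1]]  ->  [[-8, -3], [-13, -5]]
... * rho(b) = [[1, -3], [-2, 7]]  ->  [[-2, 3], [-3, 4]]
... * rho(c^-1) = [[5, 2], [2, 1]]  ->  [[-4, -1], [-7, -2]]
... * rho(b^-1) = [[7, 3], [2, 1]]  ->  [[-30, -13], [-53, -23]]
... * rho(c) = [[1, -2], [-2, 5]]  ->  [[-4, -5], [-7, -9]]
... * rho(c) = [[1, -2], [-2, 5]]  ->  [[6, -17], [11, -31]]
tr = 6 + -31 = -25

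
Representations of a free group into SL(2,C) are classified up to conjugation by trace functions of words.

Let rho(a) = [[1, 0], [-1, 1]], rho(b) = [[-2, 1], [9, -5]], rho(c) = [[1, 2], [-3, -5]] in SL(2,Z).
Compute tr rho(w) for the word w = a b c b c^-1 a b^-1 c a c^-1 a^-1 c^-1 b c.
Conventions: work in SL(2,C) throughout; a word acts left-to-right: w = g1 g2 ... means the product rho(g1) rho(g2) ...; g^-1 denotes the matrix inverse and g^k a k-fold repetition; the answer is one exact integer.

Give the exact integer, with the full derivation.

rho(a) = [[1, 0], [-1, 1]]
... * rho(b) = [[-2, 1], [9, -5]]  ->  [[-2, 1], [11, -6]]
... * rho(c) = [[1, 2], [-3, -5]]  ->  [[-5, -9], [29, 52]]
... * rho(b) = [[-2, 1], [9, -5]]  ->  [[-71, 40], [410, -231]]
... * rho(c^-1) = [[-5, -2], [3, 1]]  ->  [[475, 182], [-2743, -1051]]
... * rho(a) = [[1, 0], [-1, 1]]  ->  [[293, 182], [-1692, -1051]]
... * rho(b^-1) = [[-5, -1], [-9, -2]]  ->  [[-3103, -657], [17919, 3794]]
... * rho(c) = [[1, 2], [-3, -5]]  ->  [[-1132, -2921], [6537, 16868]]
... * rho(a) = [[1, 0], [-1, 1]]  ->  [[1789, -2921], [-10331, 16868]]
... * rho(c^-1) = [[-5, -2], [3, 1]]  ->  [[-17708, -6499], [102259, 37530]]
... * rho(a^-1) = [[1, 0], [1, 1]]  ->  [[-24207, -6499], [139789, 37530]]
... * rho(c^-1) = [[-5, -2], [3, 1]]  ->  [[101538, 41915], [-586355, -242048]]
... * rho(b) = [[-2, 1], [9, -5]]  ->  [[174159, -108037], [-1005722, 623885]]
... * rho(c) = [[1, 2], [-3, -5]]  ->  [[498270, 888503], [-2877377, -5130869]]
tr = 498270 + -5130869 = -4632599

-4632599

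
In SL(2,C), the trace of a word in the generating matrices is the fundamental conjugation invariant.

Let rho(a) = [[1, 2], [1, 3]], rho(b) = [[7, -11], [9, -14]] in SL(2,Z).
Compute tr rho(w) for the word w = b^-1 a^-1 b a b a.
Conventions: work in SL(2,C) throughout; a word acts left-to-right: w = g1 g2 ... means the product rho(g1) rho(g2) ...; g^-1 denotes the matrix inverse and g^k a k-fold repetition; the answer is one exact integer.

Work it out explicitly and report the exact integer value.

rho(b^-1) = [[-14, 11], [-9, 7]]
... * rho(a^-1) = [[3, -2], [-1, 1]]  ->  [[-53, 39], [-34, 25]]
... * rho(b) = [[7, -11], [9, -14]]  ->  [[-20, 37], [-13, 24]]
... * rho(a) = [[1, 2], [1, 3]]  ->  [[17, 71], [11, 46]]
... * rho(b) = [[7, -11], [9, -14]]  ->  [[758, -1181], [491, -765]]
... * rho(a) = [[1, 2], [1, 3]]  ->  [[-423, -2027], [-274, -1313]]
tr = -423 + -1313 = -1736

-1736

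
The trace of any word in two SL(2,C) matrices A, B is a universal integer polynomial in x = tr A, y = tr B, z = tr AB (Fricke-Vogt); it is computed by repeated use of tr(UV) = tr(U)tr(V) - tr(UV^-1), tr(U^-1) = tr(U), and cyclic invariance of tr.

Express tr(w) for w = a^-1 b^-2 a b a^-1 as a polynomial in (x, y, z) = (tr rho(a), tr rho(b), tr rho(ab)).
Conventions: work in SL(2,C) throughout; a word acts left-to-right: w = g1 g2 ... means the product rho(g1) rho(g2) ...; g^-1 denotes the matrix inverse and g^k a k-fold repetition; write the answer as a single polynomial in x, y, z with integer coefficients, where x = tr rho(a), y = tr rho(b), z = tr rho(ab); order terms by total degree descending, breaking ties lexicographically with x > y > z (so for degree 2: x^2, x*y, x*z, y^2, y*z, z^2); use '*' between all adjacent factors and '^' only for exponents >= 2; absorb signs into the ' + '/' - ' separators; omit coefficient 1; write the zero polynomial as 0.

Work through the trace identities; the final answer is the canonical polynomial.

tr(b a^-1) = tr(b) * tr(a) - tr(b a) = x*y - z
tr(b a b) = tr(b) * tr(a b) - tr(a) = y*z - x
tr(b a b a) = tr(b a) * tr(b a) - tr(1) = z^2 - 2
tr(a^-1 b a b) = tr(b a b) * tr(a) - tr(b a b a) = x*y*z - x^2 - z^2 + 2
tr(a b a^-2 b) = tr(a^-1 b a b) * tr(a) - tr(a^-1 b a b a) = x^2*y*z - x^3 - x*z^2 - y*z + 3*x
tr(a b a^-2 b^-1) = tr(a b a^-2) * tr(b) - tr(a b a^-2 b) = -x^2*y*z + x^3 + x*y^2 + x*z^2 - 3*x
tr(a^-1 b^-2 a b a^-1) = tr(a b a^-2 b^-1) * tr(b) - tr(a b a^-2) = -x^2*y^2*z + x^3*y + x*y^3 + x*y*z^2 - 4*x*y + z

-x^2*y^2*z + x^3*y + x*y^3 + x*y*z^2 - 4*x*y + z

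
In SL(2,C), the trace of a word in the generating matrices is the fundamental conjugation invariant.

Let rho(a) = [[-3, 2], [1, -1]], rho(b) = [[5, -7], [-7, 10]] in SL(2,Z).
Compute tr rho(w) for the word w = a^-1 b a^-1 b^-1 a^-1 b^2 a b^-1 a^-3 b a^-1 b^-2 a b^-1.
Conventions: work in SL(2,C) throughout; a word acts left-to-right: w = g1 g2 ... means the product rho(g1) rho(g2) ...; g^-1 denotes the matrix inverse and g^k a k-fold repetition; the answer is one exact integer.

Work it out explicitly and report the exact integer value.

rho(a^-1) = [[-1, -2], [-1, -3]]
... * rho(b) = [[5, -7], [-7, 10]]  ->  [[9, -13], [16, -23]]
... * rho(a^-1) = [[-1, -2], [-1, -3]]  ->  [[4, 21], [7, 37]]
... * rho(b^-1) = [[10, 7], [7, 5]]  ->  [[187, 133], [329, 234]]
... * rho(a^-1) = [[-1, -2], [-1, -3]]  ->  [[-320, -773], [-563, -1360]]
... * rho(b) = [[5, -7], [-7, 10]]  ->  [[3811, -5490], [6705, -9659]]
... * rho(b) = [[5, -7], [-7, 10]]  ->  [[57485, -81577], [101138, -143525]]
... * rho(a) = [[-3, 2], [1, -1]]  ->  [[-254032, 196547], [-446939, 345801]]
... * rho(b^-1) = [[10, 7], [7, 5]]  ->  [[-1164491, -795489], [-2048783, -1399568]]
... * rho(a^-1) = [[-1, -2], [-1, -3]]  ->  [[1959980, 4715449], [3448351, 8296270]]
... * rho(a^-1) = [[-1, -2], [-1, -3]]  ->  [[-6675429, -18066307], [-11744621, -31785512]]
... * rho(a^-1) = [[-1, -2], [-1, -3]]  ->  [[24741736, 67549779], [43530133, 118845778]]
... * rho(b) = [[5, -7], [-7, 10]]  ->  [[-349139773, 502305638], [-614269781, 883746849]]
... * rho(a^-1) = [[-1, -2], [-1, -3]]  ->  [[-153165865, -808637368], [-269477068, -1422700985]]
... * rho(b^-1) = [[10, 7], [7, 5]]  ->  [[-7192120226, -5115347895], [-12653677575, -8999844401]]
... * rho(b^-1) = [[10, 7], [7, 5]]  ->  [[-107728637525, -75921581057], [-189535686557, -133574965030]]
... * rho(a) = [[-3, 2], [1, -1]]  ->  [[247264331518, -139535693993], [435032094641, -245496408084]]
... * rho(b^-1) = [[10, 7], [7, 5]]  ->  [[1495893457229, 1033171850661], [2631846089822, 1817742622067]]
tr = 1495893457229 + 1817742622067 = 3313636079296

3313636079296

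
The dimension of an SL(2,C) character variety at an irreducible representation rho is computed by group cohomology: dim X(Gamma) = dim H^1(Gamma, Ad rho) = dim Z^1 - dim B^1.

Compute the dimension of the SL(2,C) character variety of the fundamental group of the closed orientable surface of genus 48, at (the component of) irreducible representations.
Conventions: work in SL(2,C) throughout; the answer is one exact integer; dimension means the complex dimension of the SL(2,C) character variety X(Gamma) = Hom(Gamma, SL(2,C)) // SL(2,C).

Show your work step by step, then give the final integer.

pi_1 of the closed genus-48 surface has 96 generators bound by the single product-of-commutators relator.
Before the relator condition, cocycle space has dim 3*96 = 288.
H^2 = coker(d_2) is dual to H^0 = 0 at irreducible rho (Poincare duality), so d_2 is onto: dim Z^1 = 285.
Coboundaries contribute dim B^1 = 3 (injective at irreducible rho).
Hence dim X = 285 - 3 = 282.

282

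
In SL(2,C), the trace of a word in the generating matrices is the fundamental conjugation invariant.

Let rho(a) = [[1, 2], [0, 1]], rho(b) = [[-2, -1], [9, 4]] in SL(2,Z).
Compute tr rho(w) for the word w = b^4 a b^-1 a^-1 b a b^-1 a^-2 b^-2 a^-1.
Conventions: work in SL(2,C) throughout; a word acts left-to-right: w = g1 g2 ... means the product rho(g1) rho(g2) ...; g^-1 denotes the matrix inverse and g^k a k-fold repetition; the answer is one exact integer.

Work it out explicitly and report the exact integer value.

rho(b) = [[-2, -1], [9, 4]]
... * rho(b) = [[-2, -1], [9, 4]]  ->  [[-5, -2], [18, 7]]
... * rho(b) = [[-2, -1], [9, 4]]  ->  [[-8, -3], [27, 10]]
... * rho(b) = [[-2, -1], [9, 4]]  ->  [[-11, -4], [36, 13]]
... * rho(a) = [[1, 2], [0, 1]]  ->  [[-11, -26], [36, 85]]
... * rho(b^-1) = [[4, 1], [-9, -2]]  ->  [[190, 41], [-621, -134]]
... * rho(a^-1) = [[1, -2], [0, 1]]  ->  [[190, -339], [-621, 1108]]
... * rho(b) = [[-2, -1], [9, 4]]  ->  [[-3431, -1546], [11214, 5053]]
... * rho(a) = [[1, 2], [0, 1]]  ->  [[-3431, -8408], [11214, 27481]]
... * rho(b^-1) = [[4, 1], [-9, -2]]  ->  [[61948, 13385], [-202473, -43748]]
... * rho(a^-1) = [[1, -2], [0, 1]]  ->  [[61948, -110511], [-202473, 361198]]
... * rho(a^-1) = [[1, -2], [0, 1]]  ->  [[61948, -234407], [-202473, 766144]]
... * rho(b^-1) = [[4, 1], [-9, -2]]  ->  [[2357455, 530762], [-7705188, -1734761]]
... * rho(b^-1) = [[4, 1], [-9, -2]]  ->  [[4652962, 1295931], [-15207903, -4235666]]
... * rho(a^-1) = [[1, -2], [0, 1]]  ->  [[4652962, -8009993], [-15207903, 26180140]]
tr = 4652962 + 26180140 = 30833102

30833102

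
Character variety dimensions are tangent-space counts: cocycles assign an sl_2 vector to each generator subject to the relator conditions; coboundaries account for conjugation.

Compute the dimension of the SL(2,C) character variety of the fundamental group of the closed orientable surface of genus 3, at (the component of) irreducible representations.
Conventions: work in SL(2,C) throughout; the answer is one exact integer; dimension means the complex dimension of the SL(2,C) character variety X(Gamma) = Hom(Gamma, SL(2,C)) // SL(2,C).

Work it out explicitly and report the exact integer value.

12

The genus-3 surface group: 2g = 6 generators, one relator prod [a_i, b_i].
A cocycle assigns one sl_2 vector per generator subject to the relator condition d_2(z) = 0: dim of the unconstrained space is 3*2g = 18.
H^2 = coker(d_2) is dual to H^0 = 0 at irreducible rho (Poincare duality), so d_2 is onto: dim Z^1 = 15.
Coboundaries contribute dim B^1 = 3 (injective at irreducible rho).
Hence dim X = 15 - 3 = 12.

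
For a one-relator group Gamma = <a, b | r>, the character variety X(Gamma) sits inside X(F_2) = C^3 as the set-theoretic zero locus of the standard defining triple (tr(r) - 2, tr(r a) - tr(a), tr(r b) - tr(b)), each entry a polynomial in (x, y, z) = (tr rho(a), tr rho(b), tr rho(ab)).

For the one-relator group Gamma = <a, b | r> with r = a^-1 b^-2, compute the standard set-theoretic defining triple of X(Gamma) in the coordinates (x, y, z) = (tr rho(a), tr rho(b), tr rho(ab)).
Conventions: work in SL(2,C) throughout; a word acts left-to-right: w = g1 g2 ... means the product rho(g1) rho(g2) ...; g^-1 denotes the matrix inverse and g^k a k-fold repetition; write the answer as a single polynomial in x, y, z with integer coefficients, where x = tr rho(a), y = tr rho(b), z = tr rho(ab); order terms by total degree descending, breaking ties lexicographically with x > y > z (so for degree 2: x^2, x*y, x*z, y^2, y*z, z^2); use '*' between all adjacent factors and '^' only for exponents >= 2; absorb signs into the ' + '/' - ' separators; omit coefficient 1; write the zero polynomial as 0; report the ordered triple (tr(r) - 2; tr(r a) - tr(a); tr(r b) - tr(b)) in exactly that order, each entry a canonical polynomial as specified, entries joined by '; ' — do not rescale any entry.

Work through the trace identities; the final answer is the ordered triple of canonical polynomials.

y*z - x - 2; y^2 - x - 2; -y + z

tr(a^-1) = tr(a) = x
tr(a^-1 b) = tr(b)*tr(a) - tr(b a) = x*y - z
tr(b^-1 a^-1) = tr(a^-1)*tr(b) - tr(a^-1 b) = z
tr(a^-1 b^-2) = tr(b^-1 a^-1)*tr(b) - tr(b^-1 a^-1 b) = y*z - x
tr(b^-2) = tr(b^-1)*tr(b) - tr(1)  (eliminate b^-1) = y^2 - 2
assemble the triple (tr(r) - 2; tr(r a) - x; tr(r b) - y)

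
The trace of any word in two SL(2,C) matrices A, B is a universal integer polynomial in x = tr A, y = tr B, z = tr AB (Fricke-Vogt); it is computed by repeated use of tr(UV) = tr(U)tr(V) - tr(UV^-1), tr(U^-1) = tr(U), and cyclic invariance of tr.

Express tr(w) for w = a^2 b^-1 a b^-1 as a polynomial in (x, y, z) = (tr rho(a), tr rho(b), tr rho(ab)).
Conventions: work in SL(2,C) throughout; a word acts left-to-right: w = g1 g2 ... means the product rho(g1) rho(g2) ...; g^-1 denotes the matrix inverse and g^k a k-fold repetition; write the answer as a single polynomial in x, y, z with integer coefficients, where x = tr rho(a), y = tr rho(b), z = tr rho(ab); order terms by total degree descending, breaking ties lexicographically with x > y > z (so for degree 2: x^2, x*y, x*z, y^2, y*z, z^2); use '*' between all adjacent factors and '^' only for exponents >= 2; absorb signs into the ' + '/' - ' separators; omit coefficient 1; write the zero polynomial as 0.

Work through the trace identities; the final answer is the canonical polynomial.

tr(a^2) = tr(a)*tr(a) - tr(1) = x^2 - 2
reduce: tr(a^3) = tr(a)*tr(a^2) - tr(a) = x^3 - 3*x
so tr(a b a) = tr(a)*tr(b a) - tr(b) = x*z - y
so tr(a^3 b) = tr(a)*tr(a b a) - tr(a b) = x^2*z - x*y - z
tr(a^2 b^-1 a) = tr(a^3)*tr(b) - tr(a^3 b) = x^3*y - x^2*z - 2*x*y + z
tr(b a b a) = tr(a b)*tr(a b) - tr(1)   [split at repeated a] = z^2 - 2
reduce: tr(b a b) = tr(b)*tr(a b) - tr(a) = y*z - x
reduce: tr(a b a^2 b) = tr(a)*tr(b a b a) - tr(b a b) = x*z^2 - y*z - x
reduce: tr(a^2 b^-1 a b) = tr(a b a^2)*tr(b) - tr(a b a^2 b) = x^2*y*z - x*y^2 - x*z^2 + x
reduce: tr(a^2 b^-1 a b^-1) = tr(a^2 b^-1 a)*tr(b) - tr(a^2 b^-1 a b) = x^3*y^2 - 2*x^2*y*z - x*y^2 + x*z^2 + y*z - x

x^3*y^2 - 2*x^2*y*z - x*y^2 + x*z^2 + y*z - x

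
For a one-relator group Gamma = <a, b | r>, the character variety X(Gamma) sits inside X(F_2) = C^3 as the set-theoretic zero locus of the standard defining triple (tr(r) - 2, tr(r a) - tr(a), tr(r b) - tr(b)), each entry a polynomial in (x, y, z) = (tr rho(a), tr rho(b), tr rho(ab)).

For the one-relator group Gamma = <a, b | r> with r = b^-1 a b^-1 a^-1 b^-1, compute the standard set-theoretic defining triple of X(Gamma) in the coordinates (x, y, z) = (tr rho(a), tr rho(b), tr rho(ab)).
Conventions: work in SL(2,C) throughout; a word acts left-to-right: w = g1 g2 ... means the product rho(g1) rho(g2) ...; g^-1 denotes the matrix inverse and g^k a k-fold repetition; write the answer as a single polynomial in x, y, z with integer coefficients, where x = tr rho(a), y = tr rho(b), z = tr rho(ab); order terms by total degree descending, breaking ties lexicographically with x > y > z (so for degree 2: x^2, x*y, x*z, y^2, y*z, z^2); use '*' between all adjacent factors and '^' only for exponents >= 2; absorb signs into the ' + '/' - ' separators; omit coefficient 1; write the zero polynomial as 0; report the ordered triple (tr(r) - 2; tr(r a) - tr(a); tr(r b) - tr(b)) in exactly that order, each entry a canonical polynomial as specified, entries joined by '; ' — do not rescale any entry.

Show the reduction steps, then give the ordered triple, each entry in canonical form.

trace(b^-1 a) = trace(a) trace(b) - trace(a b)  (eliminate b^-1) = x*y - z
next, trace(b^-1 a b^-1) = trace(b^-1 a) trace(b) - trace(b^-1 a b)  (eliminate b^-1) = x*y^2 - y*z - x
and trace(b^-2 a b^-1) = trace(b^-1 a b^-1) trace(b) - trace(b^-1 a)  (eliminate b^-1) = x*y^3 - y^2*z - 2*x*y + z
trace(a^2) = trace(a) trace(a) - trace(1)  (reduce the a square) = x^2 - 2
next, trace(a^2 b) = trace(a) trace(b a) - trace(b)  (reduce the a square) = x*z - y
trace(a^2 b^-1) = trace(a^2) trace(b) - trace(a^2 b)  (eliminate b^-1) = x^2*y - x*z - y
and trace(a b^-2 a) = trace(a^2 b^-1) trace(b) - trace(a^2)  (eliminate b^-1) = x^2*y^2 - x*y*z - x^2 - y^2 + 2
and trace(a b a b) = trace(a b) trace(a b) - trace(1)  (split on a) = z^2 - 2
trace(b^-1 a b a) = trace(a b a) trace(b) - trace(a b a b)  (eliminate b^-1) = x*y*z - y^2 - z^2 + 2
trace(a b^-2 a b) = trace(b^-1 a b a) trace(b) - trace(b^-1 a b a b)  (eliminate b^-1) = x*y^2*z - y^3 - y*z^2 - x*z + 3*y
trace(b^-2 a b^-1 a) = trace(a b^-2 a) trace(b) - trace(a b^-2 a b)  (eliminate b^-1) = x^2*y^3 - 2*x*y^2*z - x^2*y + y*z^2 + x*z - y
next, trace(b^-1 a b^-1 a^-1 b^-1) = trace(b^-2 a b^-1) trace(a) - trace(b^-2 a b^-1 a)  (eliminate a^-1) = x*y^2*z - x^2*y - y*z^2 + y
and trace(b a^2 b) = trace(b) trace(a^2 b) - trace(a^2)  (reduce the b square) = x*y*z - x^2 - y^2 + 2
and trace(b a b) = trace(b) trace(a b) - trace(a)  (reduce the b square) = y*z - x
and trace(b a^2 b a) = trace(a) trace(b a b a) - trace(b a b)  (reduce the a square) = x*z^2 - y*z - x
trace(a b a^-1 b a) = trace(b a^2 b) trace(a) - trace(b a^2 b a)  (eliminate a^-1) = x^2*y*z - x^3 - x*y^2 - x*z^2 + y*z + 3*x
trace(b a b a b) = trace(b) trace(a b a b) - trace(a b a)  (reduce the b square) = y*z^2 - x*z - y
next, trace(b a b a b a) = trace(a b) trace(a b a b) - trace(a^-1 b^-1)  (split on a) = z^3 - 3*z
and trace(a b a^-1 b a b) = trace(b a b a b) trace(a) - trace(b a b a b a)  (eliminate a^-1) = x*y*z^2 - x^2*z - z^3 - x*y + 3*z
trace(a^-1 b a b^-1 a b) = trace(a b a^-1 b a) trace(b) - trace(a b a^-1 b a b)  (eliminate b^-1) = x^2*y^2*z - x^3*y - x*y^3 - 2*x*y*z^2 + x^2*z + y^2*z + z^3 + 4*x*y - 3*z
trace(a b^-1 a b^-1 a^-1 b) = trace(a^-1 b a b^-1 a) trace(b) - trace(a^-1 b a b^-1 a b)  (eliminate b^-1) = -x^2*y^2*z + x^3*y + x*y^3 + 2*x*y*z^2 - x^2*z - y^2*z - z^3 - 3*x*y + 3*z
next, trace(b^-1 a b^-1 a^-1 b^-1 a) = trace(a b^-1 a b^-1 a^-1) trace(b) - trace(a b^-1 a b^-1 a^-1 b)  (eliminate b^-1) = x^2*y^2*z - x^3*y - 2*x*y*z^2 + x^2*z + z^3 + 2*x*y - 3*z
trace(a b^-1 a^-1 b) = trace(b a b^-1) trace(a) - trace(b a b^-1 a) = -x*y*z + x^2 + y^2 + z^2 - 2
trace(b^-1 a b^-1 a^-1) = trace(a b^-1 a^-1) trace(b) - trace(a b^-1 a^-1 b) = x*y*z - x^2 - z^2 + 2
assemble the triple (trace(r) - 2; trace(r a) - x; trace(r b) - y)

x*y^2*z - x^2*y - y*z^2 + y - 2; x^2*y^2*z - x^3*y - 2*x*y*z^2 + x^2*z + z^3 + 2*x*y - x - 3*z; x*y*z - x^2 - z^2 - y + 2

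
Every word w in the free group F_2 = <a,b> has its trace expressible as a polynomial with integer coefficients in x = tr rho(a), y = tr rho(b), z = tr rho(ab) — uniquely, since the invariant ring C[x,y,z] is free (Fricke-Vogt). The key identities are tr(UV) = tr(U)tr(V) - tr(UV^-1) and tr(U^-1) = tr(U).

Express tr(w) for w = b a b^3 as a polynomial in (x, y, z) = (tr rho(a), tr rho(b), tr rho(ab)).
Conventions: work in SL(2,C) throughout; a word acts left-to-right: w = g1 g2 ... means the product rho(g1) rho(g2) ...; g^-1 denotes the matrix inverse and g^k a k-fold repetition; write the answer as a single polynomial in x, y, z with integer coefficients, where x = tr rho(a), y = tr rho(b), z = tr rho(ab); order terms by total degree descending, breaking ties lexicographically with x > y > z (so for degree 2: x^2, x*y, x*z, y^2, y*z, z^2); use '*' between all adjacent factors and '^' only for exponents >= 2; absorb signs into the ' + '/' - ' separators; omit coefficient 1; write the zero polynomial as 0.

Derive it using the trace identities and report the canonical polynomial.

tr(b a b) = tr(b) tr(a b) - tr(a)   [square of b] = y*z - x
tr(b^2 a b) = tr(b) tr(b a b) - tr(b a)   [square of b] = y^2*z - x*y - z
tr(b a b^3) = tr(b) tr(b^2 a b) - tr(b^2 a)   [square of b] = y^3*z - x*y^2 - 2*y*z + x

y^3*z - x*y^2 - 2*y*z + x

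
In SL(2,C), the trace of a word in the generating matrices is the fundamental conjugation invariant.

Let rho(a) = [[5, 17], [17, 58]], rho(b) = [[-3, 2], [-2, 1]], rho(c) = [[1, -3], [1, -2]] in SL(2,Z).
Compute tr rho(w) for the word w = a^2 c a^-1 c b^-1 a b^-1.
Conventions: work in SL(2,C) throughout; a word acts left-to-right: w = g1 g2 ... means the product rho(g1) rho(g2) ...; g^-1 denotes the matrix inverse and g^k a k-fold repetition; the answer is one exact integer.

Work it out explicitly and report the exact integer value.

rho(a) = [[5, 17], [17, 58]]
... * rho(a) = [[5, 17], [17, 58]]  ->  [[314, 1071], [1071, 3653]]
... * rho(c) = [[1, -3], [1, -2]]  ->  [[1385, -3084], [4724, -10519]]
... * rho(a^-1) = [[58, -17], [-17, 5]]  ->  [[132758, -38965], [452815, -132903]]
... * rho(c) = [[1, -3], [1, -2]]  ->  [[93793, -320344], [319912, -1092639]]
... * rho(b^-1) = [[1, -2], [2, -3]]  ->  [[-546895, 773446], [-1865366, 2638093]]
... * rho(a) = [[5, 17], [17, 58]]  ->  [[10414107, 35562653], [35520751, 121298172]]
... * rho(b^-1) = [[1, -2], [2, -3]]  ->  [[81539413, -127516173], [278117095, -434936018]]
tr = 81539413 + -434936018 = -353396605

-353396605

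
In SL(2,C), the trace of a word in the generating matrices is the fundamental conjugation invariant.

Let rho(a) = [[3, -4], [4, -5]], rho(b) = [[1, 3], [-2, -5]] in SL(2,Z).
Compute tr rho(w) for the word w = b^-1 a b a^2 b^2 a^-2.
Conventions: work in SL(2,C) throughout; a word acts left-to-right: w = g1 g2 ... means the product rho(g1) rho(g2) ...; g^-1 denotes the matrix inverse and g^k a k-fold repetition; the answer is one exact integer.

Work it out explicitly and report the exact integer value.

-1425086

rho(b^-1) = [[-5, -3], [2, 1]]
... * rho(a) = [[3, -4], [4, -5]]  ->  [[-27, 35], [10, -13]]
... * rho(b) = [[1, 3], [-2, -5]]  ->  [[-97, -256], [36, 95]]
... * rho(a) = [[3, -4], [4, -5]]  ->  [[-1315, 1668], [488, -619]]
... * rho(a) = [[3, -4], [4, -5]]  ->  [[2727, -3080], [-1012, 1143]]
... * rho(b) = [[1, 3], [-2, -5]]  ->  [[8887, 23581], [-3298, -8751]]
... * rho(b) = [[1, 3], [-2, -5]]  ->  [[-38275, -91244], [14204, 33861]]
... * rho(a^-1) = [[-5, 4], [-4, 3]]  ->  [[556351, -426832], [-206464, 158399]]
... * rho(a^-1) = [[-5, 4], [-4, 3]]  ->  [[-1074427, 944908], [398724, -350659]]
tr = -1074427 + -350659 = -1425086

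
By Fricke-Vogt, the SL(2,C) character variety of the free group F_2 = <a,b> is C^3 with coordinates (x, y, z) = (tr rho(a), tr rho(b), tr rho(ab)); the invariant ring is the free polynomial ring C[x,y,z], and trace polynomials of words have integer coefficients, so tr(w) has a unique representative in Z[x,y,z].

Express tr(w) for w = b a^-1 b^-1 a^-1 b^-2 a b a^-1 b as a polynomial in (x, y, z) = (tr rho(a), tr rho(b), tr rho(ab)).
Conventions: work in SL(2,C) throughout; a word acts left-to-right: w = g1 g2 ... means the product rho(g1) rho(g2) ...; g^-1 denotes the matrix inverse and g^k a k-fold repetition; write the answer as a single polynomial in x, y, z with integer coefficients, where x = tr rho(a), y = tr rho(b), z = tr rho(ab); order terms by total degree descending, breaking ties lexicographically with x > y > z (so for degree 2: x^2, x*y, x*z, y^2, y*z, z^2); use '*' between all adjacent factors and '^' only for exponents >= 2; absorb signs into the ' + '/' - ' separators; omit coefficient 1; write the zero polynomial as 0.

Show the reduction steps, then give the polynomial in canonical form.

trace(b a b) = trace(b) trace(a b) - trace(a) = y*z - x
so trace(b a b a) = trace(b a) trace(b a) - trace(1) = z^2 - 2
so trace(a b a^-1 b) = trace(b a b) trace(a) - trace(b a b a) = x*y*z - x^2 - z^2 + 2
reduce: trace(b^2) = trace(b) trace(b) - trace(1) = y^2 - 2
trace(a^2 b^2) = trace(a) trace(b^2 a) - trace(b^2) = x*y*z - x^2 - y^2 + 2
reduce: trace(a^2 b) = trace(a) trace(b a) - trace(b) = x*z - y
so trace(b^2 a^2 b) = trace(b) trace(a^2 b^2) - trace(a^2 b) = x*y^2*z - x^2*y - y^3 - x*z + 3*y
trace(b a b^2 a) = trace(b) trace(a b a b) - trace(a b a) = y*z^2 - x*z - y
trace(b a b^2) = trace(b) trace(b a b) - trace(b a) = y^2*z - x*y - z
trace(b^2 a^2 b a) = trace(a) trace(b a b^2 a) - trace(b a b^2) = x*y*z^2 - x^2*z - y^2*z + z
trace(a b a^-1 b^2 a) = trace(b^2 a^2 b) trace(a) - trace(b^2 a^2 b a) = x^2*y^2*z - x^3*y - x*y^3 - x*y*z^2 + y^2*z + 3*x*y - z
trace(b^2 a b a b) = trace(b) trace(b a b a b) - trace(b a b a) = y^2*z^2 - x*y*z - y^2 - z^2 + 2
so trace(a b a b a b) = trace(a b a b) trace(a b) - trace(b a) = z^3 - 3*z
so trace(a b a b a) = trace(a) trace(b a b a) - trace(b a b) = x*z^2 - y*z - x
trace(b^2 a b a b a) = trace(b) trace(a b a b a b) - trace(a b a b a) = y*z^3 - x*z^2 - 2*y*z + x
trace(a b a^-1 b^2 a b) = trace(b^2 a b a b) trace(a) - trace(b^2 a b a b a) = x*y^2*z^2 - x^2*y*z - y*z^3 - x*y^2 + 2*y*z + x
trace(b^-1 a b a^-1 b^2 a) = trace(a b a^-1 b^2 a) trace(b) - trace(a b a^-1 b^2 a b) = x^2*y^3*z - x^3*y^2 - x*y^4 - 2*x*y^2*z^2 + x^2*y*z + y^3*z + y*z^3 + 4*x*y^2 - 3*y*z - x
trace(b^-1 a b a^-1 b^2 a^-1) = trace(b^-1 a b a^-1 b^2) trace(a) - trace(b^-1 a b a^-1 b^2 a) = -x^2*y^3*z + x^3*y^2 + x*y^4 + 2*x*y^2*z^2 - y^3*z - y*z^3 - x^3 - 4*x*y^2 - x*z^2 + 3*y*z + 3*x
trace(a b a^-1 b^2 a^-2 b^-1) = trace(b^-1 a b a^-1 b^2 a^-1) trace(a) - trace(b^-1 a b a^-1 b^2) = -x^3*y^3*z + x^4*y^2 + x^2*y^4 + 2*x^2*y^2*z^2 - x*y^3*z - x*y*z^3 - x^4 - 4*x^2*y^2 - x^2*z^2 + 2*x*y*z + 4*x^2 + z^2 - 2
trace(b^3) = trace(b) trace(b^2) - trace(b) = y^3 - 3*y
so trace(b a^-1 b^2) = trace(b^3) trace(a) - trace(b^3 a) = x*y^3 - y^2*z - 2*x*y + z
reduce: trace(b a^-1 b^2 a) = trace(b^2 a b) trace(a) - trace(b^2 a b a) = x*y^2*z - x^2*y - y*z^2 + y
trace(b a^-1 b^2 a^-1) = trace(b a^-1 b^2) trace(a) - trace(b a^-1 b^2 a) = x^2*y^3 - 2*x*y^2*z - x^2*y + y*z^2 + x*z - y
so trace(a^-1 b^-2 a b a^-1 b^2 a^-1) = trace(a b a^-1 b^2 a^-2 b^-1) trace(b) - trace(a b a^-1 b^2 a^-2) = -x^3*y^4*z + x^4*y^3 + x^2*y^5 + 2*x^2*y^3*z^2 - x*y^4*z - x*y^2*z^3 - x^4*y - 5*x^2*y^3 - x^2*y*z^2 + 4*x*y^2*z + 5*x^2*y - x*z - y
so trace(b a^2 b^3) = trace(b) trace(b^2 a^2 b) - trace(b^2 a^2) = x*y^3*z - x^2*y^2 - y^4 - 2*x*y*z + x^2 + 4*y^2 - 2
trace(a b a^2) = trace(a) trace(b a^2) - trace(b a) = x^2*z - x*y - z
trace(b a b a^2 b) = trace(b) trace(a b a^2 b) - trace(a b a^2) = x*y*z^2 - x^2*z - y^2*z + z
reduce: trace(b a^2 b^3 a) = trace(b) trace(b a b a^2 b) - trace(b a b a^2) = x*y^2*z^2 - x^2*y*z - y^3*z - x*z^2 + 2*y*z + x
trace(a b^3 a^-1 b a) = trace(b a^2 b^3) trace(a) - trace(b a^2 b^3 a) = x^2*y^3*z - x^3*y^2 - x*y^4 - x*y^2*z^2 - x^2*y*z + y^3*z + x^3 + 4*x*y^2 + x*z^2 - 2*y*z - 3*x
trace(b a b a b^3) = trace(b) trace(a b a b^3) - trace(a b a b^2) = y^3*z^2 - x*y^2*z - y^3 - 2*y*z^2 + x*z + 3*y
trace(b a b a b^3 a) = trace(b) trace(b a b a b a b) - trace(b a b a b a) = y^2*z^3 - x*y*z^2 - 2*y^2*z - z^3 + x*y + 3*z
so trace(a b^3 a^-1 b a b) = trace(b a b a b^3) trace(a) - trace(b a b a b^3 a) = x*y^3*z^2 - x^2*y^2*z - y^2*z^3 - x*y^3 - x*y*z^2 + x^2*z + 2*y^2*z + z^3 + 2*x*y - 3*z
reduce: trace(b^2 a^-1 b a b^-1 a b) = trace(a b^3 a^-1 b a) trace(b) - trace(a b^3 a^-1 b a b) = x^2*y^4*z - x^3*y^3 - x*y^5 - 2*x*y^3*z^2 + y^4*z + y^2*z^3 + x^3*y + 5*x*y^3 + 2*x*y*z^2 - x^2*z - 4*y^2*z - z^3 - 5*x*y + 3*z
reduce: trace(a b a b^3 a) = trace(b) trace(a^2 b a b^2) - trace(a^2 b a b) = x*y^2*z^2 - x^2*y*z - y^3*z - x*z^2 + 2*y*z + x
trace(b a b^-1 a b a b^2) = trace(a b a b^3 a) trace(b) - trace(a b a b^3 a b) = x*y^3*z^2 - x^2*y^2*z - y^4*z - y^2*z^3 + 4*y^2*z + z^3 - 3*z
so trace(b a b^2 a b) = trace(b) trace(a b^2 a b) - trace(a b^2 a) = y^2*z^2 - 2*x*y*z + x^2 - 2
reduce: trace(a b a b^2 a b a) = trace(a) trace(b a b^2 a b a) - trace(b a b^2 a b) = x*y*z^3 - x^2*z^2 - y^2*z^2 + 2
trace(a b a b a b a b) = trace(a b) trace(a b a b a b) - trace(a^-1 b^-1 a^-1 b^-1) = z^4 - 4*z^2 + 2
reduce: trace(a b a b a b a) = trace(a) trace(b a b a b a) - trace(b a b a b) = x*z^3 - y*z^2 - 2*x*z + y
reduce: trace(a b a b^2 a b a b) = trace(b) trace(a b a b a b a b) - trace(a b a b a b a) = y*z^4 - x*z^3 - 3*y*z^2 + 2*x*z + y
reduce: trace(b a b^-1 a b a b^2 a) = trace(a b a b^2 a b a) trace(b) - trace(a b a b^2 a b a b) = x*y^2*z^3 - x^2*y*z^2 - y^3*z^2 - y*z^4 + x*z^3 + 3*y*z^2 - 2*x*z + y
so trace(b^2 a^-1 b a b^-1 a b a) = trace(b a b^-1 a b a b^2) trace(a) - trace(b a b^-1 a b a b^2 a) = x^2*y^3*z^2 - x^3*y^2*z - x*y^4*z - 2*x*y^2*z^3 + x^2*y*z^2 + y^3*z^2 + y*z^4 + 4*x*y^2*z - 3*y*z^2 - x*z - y
so trace(a b a^-1 b^2 a^-1 b a b^-1) = trace(b^2 a^-1 b a b^-1 a b) trace(a) - trace(b^2 a^-1 b a b^-1 a b a) = x^3*y^4*z - x^4*y^3 - x^2*y^5 - 3*x^2*y^3*z^2 + x^3*y^2*z + 2*x*y^4*z + 3*x*y^2*z^3 + x^4*y + 5*x^2*y^3 + x^2*y*z^2 - y^3*z^2 - y*z^4 - x^3*z - 8*x*y^2*z - x*z^3 - 5*x^2*y + 3*y*z^2 + 4*x*z + y
so trace(b^2 a^-1 b a^2 b a) = trace(b a^2 b a b^2) trace(a) - trace(b a^2 b a b^2 a) = x^2*y^2*z^2 - x^3*y*z - x*y^3*z - x*y*z^3 + y^2*z^2 + 2*x*y*z + x^2 - 2
trace(a b a^-1 b^2 a^-1 b a) = trace(b^2 a^-1 b a^2 b) trace(a) - trace(b^2 a^-1 b a^2 b a) = x^3*y^3*z - x^4*y^2 - x^2*y^4 - 2*x^2*y^2*z^2 + 2*x*y^3*z + x*y*z^3 + x^4 + 4*x^2*y^2 + x^2*z^2 - y^2*z^2 - 4*x*y*z - 4*x^2 + 2
trace(b^-2 a b a^-1 b^2 a^-1 b a) = trace(a b a^-1 b^2 a^-1 b a b^-1) trace(b) - trace(a b a^-1 b^2 a^-1 b a) = x^3*y^5*z - x^4*y^4 - x^2*y^6 - 3*x^2*y^4*z^2 + 2*x*y^5*z + 3*x*y^3*z^3 + 2*x^4*y^2 + 6*x^2*y^4 + 3*x^2*y^2*z^2 - y^4*z^2 - y^2*z^4 - x^3*y*z - 10*x*y^3*z - 2*x*y*z^3 - x^4 - 9*x^2*y^2 - x^2*z^2 + 4*y^2*z^2 + 8*x*y*z + 4*x^2 + y^2 - 2
reduce: trace(a^-1 b^-2 a b a^-1 b^2 a^-1 b) = trace(b^-2 a b a^-1 b^2 a^-1 b) trace(a) - trace(b^-2 a b a^-1 b^2 a^-1 b a) = -x^3*y^5*z + x^4*y^4 + x^2*y^6 + 3*x^2*y^4*z^2 - x^3*y^3*z - 2*x*y^5*z - 3*x*y^3*z^3 - x^4*y^2 - 5*x^2*y^4 - x^2*y^2*z^2 + y^4*z^2 + y^2*z^4 + x^3*y*z + 9*x*y^3*z + x*y*z^3 + 5*x^2*y^2 - 4*y^2*z^2 - 5*x*y*z - x^2 - y^2 + 2
trace(b a^-1 b^-1 a^-1 b^-2 a b a^-1 b) = trace(a^-1 b^-2 a b a^-1 b^2 a^-1) trace(b) - trace(a^-1 b^-2 a b a^-1 b^2 a^-1 b) = -x^2*y^4*z^2 + x^3*y^3*z + x*y^5*z + 2*x*y^3*z^3 - y^4*z^2 - y^2*z^4 - x^3*y*z - 5*x*y^3*z - x*y*z^3 + 4*y^2*z^2 + 4*x*y*z + x^2 - 2

-x^2*y^4*z^2 + x^3*y^3*z + x*y^5*z + 2*x*y^3*z^3 - y^4*z^2 - y^2*z^4 - x^3*y*z - 5*x*y^3*z - x*y*z^3 + 4*y^2*z^2 + 4*x*y*z + x^2 - 2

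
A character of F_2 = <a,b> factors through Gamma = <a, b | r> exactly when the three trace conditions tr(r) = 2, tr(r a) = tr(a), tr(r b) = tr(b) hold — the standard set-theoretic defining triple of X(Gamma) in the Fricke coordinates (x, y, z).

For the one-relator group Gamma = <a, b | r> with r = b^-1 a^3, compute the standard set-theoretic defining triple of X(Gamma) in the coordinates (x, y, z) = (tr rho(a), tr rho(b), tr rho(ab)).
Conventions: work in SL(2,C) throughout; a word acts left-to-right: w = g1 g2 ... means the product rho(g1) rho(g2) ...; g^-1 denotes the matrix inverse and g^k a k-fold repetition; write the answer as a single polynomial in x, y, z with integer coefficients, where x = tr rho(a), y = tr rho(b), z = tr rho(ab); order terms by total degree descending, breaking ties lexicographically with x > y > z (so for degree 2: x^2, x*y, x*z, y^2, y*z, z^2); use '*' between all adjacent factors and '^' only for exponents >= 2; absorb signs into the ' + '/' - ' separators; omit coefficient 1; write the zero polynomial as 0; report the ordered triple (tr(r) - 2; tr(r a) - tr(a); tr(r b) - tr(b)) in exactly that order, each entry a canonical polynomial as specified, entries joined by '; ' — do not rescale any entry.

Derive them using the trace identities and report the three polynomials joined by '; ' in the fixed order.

x^3*y - x^2*z - 2*x*y + z - 2; x^4*y - x^3*z - 3*x^2*y + 2*x*z - x + y; x^3 - 3*x - y

and trace(a^2) = trace(a) trace(a) - trace(1) = x^2 - 2
trace(a^3) = trace(a) trace(a^2) - trace(a) = x^3 - 3*x
trace(a b a) = trace(a) trace(b a) - trace(b) = x*z - y
and trace(a^3 b) = trace(a) trace(a b a) - trace(a b) = x^2*z - x*y - z
trace(b^-1 a^3) = trace(a^3) trace(b) - trace(a^3 b) = x^3*y - x^2*z - 2*x*y + z
and trace(a^4) = trace(a) trace(a^3) - trace(a^2) = x^4 - 4*x^2 + 2
trace(a^4 b) = trace(a) trace(a b a^2) - trace(a b a) = x^3*z - x^2*y - 2*x*z + y
trace(b^-1 a^4) = trace(a^4) trace(b) - trace(a^4 b) = x^4*y - x^3*z - 3*x^2*y + 2*x*z + y
assemble the triple (trace(r) - 2; trace(r a) - x; trace(r b) - y)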